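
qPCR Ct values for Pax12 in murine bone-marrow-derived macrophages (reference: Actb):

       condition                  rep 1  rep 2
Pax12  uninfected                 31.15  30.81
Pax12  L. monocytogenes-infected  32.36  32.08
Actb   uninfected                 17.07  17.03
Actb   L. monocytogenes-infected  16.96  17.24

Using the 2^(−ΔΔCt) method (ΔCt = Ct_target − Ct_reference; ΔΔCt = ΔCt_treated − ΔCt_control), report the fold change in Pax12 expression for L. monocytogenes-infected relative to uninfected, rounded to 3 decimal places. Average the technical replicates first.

Mean Ct: Pax12 uninfected 30.980; Pax12 L. monocytogenes-infected 32.220; Actb uninfected 17.050; Actb L. monocytogenes-infected 17.100
ΔCt(uninfected) = 30.980 − 17.050 = 13.930
ΔCt(L. monocytogenes-infected) = 32.220 − 17.100 = 15.120
ΔΔCt = 15.120 − 13.930 = 1.190
Fold change = 2^(−1.190) = 0.4383

0.438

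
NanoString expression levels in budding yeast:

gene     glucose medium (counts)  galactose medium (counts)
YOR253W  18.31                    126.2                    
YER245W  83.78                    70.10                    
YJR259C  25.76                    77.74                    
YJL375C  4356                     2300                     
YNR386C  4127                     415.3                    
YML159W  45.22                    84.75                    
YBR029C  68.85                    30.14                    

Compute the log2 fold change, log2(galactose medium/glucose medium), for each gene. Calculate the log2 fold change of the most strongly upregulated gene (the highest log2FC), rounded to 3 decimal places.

log2(126.2/18.31) = 2.785  (YOR253W)
log2(70.10/83.78) = -0.257  (YER245W)
log2(77.74/25.76) = 1.594  (YJR259C)
log2(2300/4356) = -0.921  (YJL375C)
log2(415.3/4127) = -3.313  (YNR386C)
log2(84.75/45.22) = 0.906  (YML159W)
log2(30.14/68.85) = -1.192  (YBR029C)
YOR253W is most strongly upregulated.

2.785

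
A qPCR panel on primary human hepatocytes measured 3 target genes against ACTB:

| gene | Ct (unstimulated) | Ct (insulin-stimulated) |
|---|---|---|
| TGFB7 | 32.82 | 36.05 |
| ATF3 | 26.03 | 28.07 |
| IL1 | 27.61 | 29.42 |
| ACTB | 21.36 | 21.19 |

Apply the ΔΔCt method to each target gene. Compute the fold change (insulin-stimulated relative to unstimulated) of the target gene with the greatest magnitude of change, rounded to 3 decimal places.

0.095

TGFB7: ΔΔCt = (36.05−21.19) − (32.82−21.36) = 14.86 − 11.46 = 3.40; fold change = 2^-3.40 = 0.095
ATF3: ΔΔCt = (28.07−21.19) − (26.03−21.36) = 6.88 − 4.67 = 2.21; fold change = 2^-2.21 = 0.216
IL1: ΔΔCt = (29.42−21.19) − (27.61−21.36) = 8.23 − 6.25 = 1.98; fold change = 2^-1.98 = 0.253
TGFB7 has the largest |ΔΔCt| = 3.40.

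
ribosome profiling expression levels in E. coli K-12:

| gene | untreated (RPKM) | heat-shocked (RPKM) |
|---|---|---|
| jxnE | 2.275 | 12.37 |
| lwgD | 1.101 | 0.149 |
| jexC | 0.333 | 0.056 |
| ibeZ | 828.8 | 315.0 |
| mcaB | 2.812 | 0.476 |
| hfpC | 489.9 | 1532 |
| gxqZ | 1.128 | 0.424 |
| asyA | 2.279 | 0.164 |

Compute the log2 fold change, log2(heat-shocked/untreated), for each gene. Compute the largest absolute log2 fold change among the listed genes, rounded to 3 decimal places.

3.797

log2(12.37/2.275) = 2.443  (jxnE)
log2(0.149/1.101) = -2.885  (lwgD)
log2(0.056/0.333) = -2.572  (jexC)
log2(315.0/828.8) = -1.396  (ibeZ)
log2(0.476/2.812) = -2.563  (mcaB)
log2(1532/489.9) = 1.645  (hfpC)
log2(0.424/1.128) = -1.412  (gxqZ)
log2(0.164/2.279) = -3.797  (asyA)
The largest magnitude belongs to asyA.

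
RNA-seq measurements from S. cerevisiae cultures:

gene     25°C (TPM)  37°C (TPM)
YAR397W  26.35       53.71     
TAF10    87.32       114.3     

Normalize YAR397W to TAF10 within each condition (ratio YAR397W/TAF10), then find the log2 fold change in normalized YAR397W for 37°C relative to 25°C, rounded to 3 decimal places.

YAR397W/TAF10 (25°C) = 26.35 / 87.32 = 0.30176
YAR397W/TAF10 (37°C) = 53.71 / 114.3 = 0.4699
Fold change = 0.4699 / 0.30176 = 1.5572
log2(1.5572) = 0.6389

0.639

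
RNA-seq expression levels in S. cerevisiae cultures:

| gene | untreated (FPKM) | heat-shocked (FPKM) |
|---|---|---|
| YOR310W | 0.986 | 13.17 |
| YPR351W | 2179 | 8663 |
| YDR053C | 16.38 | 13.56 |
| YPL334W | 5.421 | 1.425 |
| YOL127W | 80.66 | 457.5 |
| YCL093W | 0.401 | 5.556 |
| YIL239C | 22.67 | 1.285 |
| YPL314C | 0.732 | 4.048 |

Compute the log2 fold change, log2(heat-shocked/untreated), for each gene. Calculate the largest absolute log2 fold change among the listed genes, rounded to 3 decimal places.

log2(13.17/0.986) = 3.740  (YOR310W)
log2(8663/2179) = 1.991  (YPR351W)
log2(13.56/16.38) = -0.273  (YDR053C)
log2(1.425/5.421) = -1.928  (YPL334W)
log2(457.5/80.66) = 2.504  (YOL127W)
log2(5.556/0.401) = 3.792  (YCL093W)
log2(1.285/22.67) = -4.141  (YIL239C)
log2(4.048/0.732) = 2.467  (YPL314C)
The largest magnitude belongs to YIL239C.

4.141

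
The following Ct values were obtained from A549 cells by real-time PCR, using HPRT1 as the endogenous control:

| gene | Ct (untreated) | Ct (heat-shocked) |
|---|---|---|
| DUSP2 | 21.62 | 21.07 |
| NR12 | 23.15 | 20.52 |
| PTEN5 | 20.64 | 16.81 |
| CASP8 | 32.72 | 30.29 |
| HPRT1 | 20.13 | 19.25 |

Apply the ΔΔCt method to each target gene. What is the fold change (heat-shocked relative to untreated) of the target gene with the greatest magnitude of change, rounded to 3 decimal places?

7.727

DUSP2: ΔΔCt = (21.07−19.25) − (21.62−20.13) = 1.82 − 1.49 = 0.33; fold change = 2^-0.33 = 0.796
NR12: ΔΔCt = (20.52−19.25) − (23.15−20.13) = 1.27 − 3.02 = -1.75; fold change = 2^1.75 = 3.364
PTEN5: ΔΔCt = (16.81−19.25) − (20.64−20.13) = -2.44 − 0.51 = -2.95; fold change = 2^2.95 = 7.727
CASP8: ΔΔCt = (30.29−19.25) − (32.72−20.13) = 11.04 − 12.59 = -1.55; fold change = 2^1.55 = 2.928
PTEN5 has the largest |ΔΔCt| = 2.95.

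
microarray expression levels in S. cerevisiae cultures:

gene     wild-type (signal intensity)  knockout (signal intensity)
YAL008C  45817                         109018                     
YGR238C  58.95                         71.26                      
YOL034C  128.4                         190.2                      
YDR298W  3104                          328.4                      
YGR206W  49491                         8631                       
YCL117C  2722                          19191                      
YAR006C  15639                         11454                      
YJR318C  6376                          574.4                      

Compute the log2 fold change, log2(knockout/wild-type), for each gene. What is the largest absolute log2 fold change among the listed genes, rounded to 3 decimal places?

3.473

log2(109018/45817) = 1.251  (YAL008C)
log2(71.26/58.95) = 0.274  (YGR238C)
log2(190.2/128.4) = 0.567  (YOL034C)
log2(328.4/3104) = -3.241  (YDR298W)
log2(8631/49491) = -2.520  (YGR206W)
log2(19191/2722) = 2.818  (YCL117C)
log2(11454/15639) = -0.449  (YAR006C)
log2(574.4/6376) = -3.473  (YJR318C)
The largest magnitude belongs to YJR318C.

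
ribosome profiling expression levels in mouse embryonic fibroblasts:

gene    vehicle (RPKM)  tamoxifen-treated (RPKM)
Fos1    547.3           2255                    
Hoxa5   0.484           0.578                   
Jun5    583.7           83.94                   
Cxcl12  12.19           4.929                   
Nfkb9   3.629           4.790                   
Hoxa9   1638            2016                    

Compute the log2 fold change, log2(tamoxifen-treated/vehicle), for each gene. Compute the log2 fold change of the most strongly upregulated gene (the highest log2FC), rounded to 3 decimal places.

2.043

log2(2255/547.3) = 2.043  (Fos1)
log2(0.578/0.484) = 0.256  (Hoxa5)
log2(83.94/583.7) = -2.798  (Jun5)
log2(4.929/12.19) = -1.306  (Cxcl12)
log2(4.790/3.629) = 0.400  (Nfkb9)
log2(2016/1638) = 0.300  (Hoxa9)
Fos1 is most strongly upregulated.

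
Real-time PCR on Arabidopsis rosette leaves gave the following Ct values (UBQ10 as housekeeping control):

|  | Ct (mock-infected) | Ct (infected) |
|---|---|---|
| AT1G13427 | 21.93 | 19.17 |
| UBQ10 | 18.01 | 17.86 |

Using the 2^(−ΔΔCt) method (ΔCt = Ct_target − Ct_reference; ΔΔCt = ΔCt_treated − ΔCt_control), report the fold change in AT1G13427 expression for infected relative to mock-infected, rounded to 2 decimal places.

6.11

ΔCt(mock-infected) = 21.930 − 18.010 = 3.920
ΔCt(infected) = 19.170 − 17.860 = 1.310
ΔΔCt = 1.310 − 3.920 = -2.610
Fold change = 2^(−(-2.610)) = 2^2.610 = 6.105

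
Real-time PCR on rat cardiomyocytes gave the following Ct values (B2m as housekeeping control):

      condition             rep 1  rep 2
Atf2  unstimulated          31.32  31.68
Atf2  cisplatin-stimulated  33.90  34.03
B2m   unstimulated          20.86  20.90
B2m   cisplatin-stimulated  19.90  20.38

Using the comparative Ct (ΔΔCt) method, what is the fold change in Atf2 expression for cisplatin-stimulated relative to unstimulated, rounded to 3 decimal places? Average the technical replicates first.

Mean Ct: Atf2 unstimulated 31.500; Atf2 cisplatin-stimulated 33.965; B2m unstimulated 20.880; B2m cisplatin-stimulated 20.140
ΔCt(unstimulated) = 31.500 − 20.880 = 10.620
ΔCt(cisplatin-stimulated) = 33.965 − 20.140 = 13.825
ΔΔCt = 13.825 − 10.620 = 3.205
Fold change = 2^(−3.205) = 0.1084

0.108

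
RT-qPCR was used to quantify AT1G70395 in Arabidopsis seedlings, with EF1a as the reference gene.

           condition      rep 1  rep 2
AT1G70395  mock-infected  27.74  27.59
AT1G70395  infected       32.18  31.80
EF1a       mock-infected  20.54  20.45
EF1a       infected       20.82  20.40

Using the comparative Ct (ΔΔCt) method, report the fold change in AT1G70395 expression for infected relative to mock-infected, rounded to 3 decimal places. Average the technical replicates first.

Mean Ct: AT1G70395 mock-infected 27.665; AT1G70395 infected 31.990; EF1a mock-infected 20.495; EF1a infected 20.610
ΔCt(mock-infected) = 27.665 − 20.495 = 7.170
ΔCt(infected) = 31.990 − 20.610 = 11.380
ΔΔCt = 11.380 − 7.170 = 4.210
Fold change = 2^(−4.210) = 0.0540

0.054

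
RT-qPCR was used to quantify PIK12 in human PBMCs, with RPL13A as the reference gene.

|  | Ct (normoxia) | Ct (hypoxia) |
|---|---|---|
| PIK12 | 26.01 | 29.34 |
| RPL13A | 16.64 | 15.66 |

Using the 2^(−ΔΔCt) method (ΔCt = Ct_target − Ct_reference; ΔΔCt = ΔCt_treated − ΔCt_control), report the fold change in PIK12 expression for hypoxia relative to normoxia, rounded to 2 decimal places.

0.05

ΔCt(normoxia) = 26.010 − 16.640 = 9.370
ΔCt(hypoxia) = 29.340 − 15.660 = 13.680
ΔΔCt = 13.680 − 9.370 = 4.310
Fold change = 2^(−4.310) = 0.050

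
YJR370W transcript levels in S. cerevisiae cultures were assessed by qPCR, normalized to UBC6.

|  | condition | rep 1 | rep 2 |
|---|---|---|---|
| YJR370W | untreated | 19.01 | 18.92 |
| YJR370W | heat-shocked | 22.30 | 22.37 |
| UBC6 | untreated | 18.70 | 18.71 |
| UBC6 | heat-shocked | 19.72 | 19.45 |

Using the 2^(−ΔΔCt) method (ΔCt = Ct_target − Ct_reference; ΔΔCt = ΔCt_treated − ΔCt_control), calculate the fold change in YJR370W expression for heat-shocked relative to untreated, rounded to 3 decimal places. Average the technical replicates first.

Mean Ct: YJR370W untreated 18.965; YJR370W heat-shocked 22.335; UBC6 untreated 18.705; UBC6 heat-shocked 19.585
ΔCt(untreated) = 18.965 − 18.705 = 0.260
ΔCt(heat-shocked) = 22.335 − 19.585 = 2.750
ΔΔCt = 2.750 − 0.260 = 2.490
Fold change = 2^(−2.490) = 0.1780

0.178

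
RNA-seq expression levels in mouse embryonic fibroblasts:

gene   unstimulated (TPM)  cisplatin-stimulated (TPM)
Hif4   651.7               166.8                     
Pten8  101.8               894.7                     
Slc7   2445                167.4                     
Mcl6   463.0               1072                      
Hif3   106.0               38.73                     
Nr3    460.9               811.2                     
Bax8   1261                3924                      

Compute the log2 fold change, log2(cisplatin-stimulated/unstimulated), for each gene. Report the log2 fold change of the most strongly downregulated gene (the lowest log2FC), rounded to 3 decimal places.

-3.868

log2(166.8/651.7) = -1.966  (Hif4)
log2(894.7/101.8) = 3.136  (Pten8)
log2(167.4/2445) = -3.868  (Slc7)
log2(1072/463.0) = 1.211  (Mcl6)
log2(38.73/106.0) = -1.453  (Hif3)
log2(811.2/460.9) = 0.816  (Nr3)
log2(3924/1261) = 1.638  (Bax8)
Slc7 is most strongly downregulated.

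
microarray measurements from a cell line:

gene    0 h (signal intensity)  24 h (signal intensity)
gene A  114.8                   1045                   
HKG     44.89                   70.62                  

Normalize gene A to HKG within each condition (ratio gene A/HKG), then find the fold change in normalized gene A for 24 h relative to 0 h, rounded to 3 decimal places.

gene A/HKG (0 h) = 114.8 / 44.89 = 2.5574
gene A/HKG (24 h) = 1045 / 70.62 = 14.798
Fold change = 14.798 / 2.5574 = 5.7862

5.786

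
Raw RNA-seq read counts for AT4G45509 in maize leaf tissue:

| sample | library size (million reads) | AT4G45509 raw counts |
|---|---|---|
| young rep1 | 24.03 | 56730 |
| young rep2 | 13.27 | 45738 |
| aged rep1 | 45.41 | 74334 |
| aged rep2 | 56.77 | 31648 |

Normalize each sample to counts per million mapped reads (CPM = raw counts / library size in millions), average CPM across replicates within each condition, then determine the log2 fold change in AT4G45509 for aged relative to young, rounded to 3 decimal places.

CPM(young rep1) = 56730 / 24.03 = 2360.7990
CPM(young rep2) = 45738 / 13.27 = 3446.7219
CPM(aged rep1) = 74334 / 45.41 = 1636.9522
CPM(aged rep2) = 31648 / 56.77 = 557.4775
mean CPM(young) = 2903.7605; mean CPM(aged) = 1097.2149
Fold change = 1097.2149 / 2903.7605 = 0.37786
log2(0.37786) = -1.4041

-1.404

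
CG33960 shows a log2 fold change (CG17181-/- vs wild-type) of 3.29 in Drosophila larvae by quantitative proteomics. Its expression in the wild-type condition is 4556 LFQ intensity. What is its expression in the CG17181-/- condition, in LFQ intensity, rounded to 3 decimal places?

44562.793

Fold change = 2^(3.29) = 9.7811
CG17181-/- expression = 4556 × 9.7811 = 44562.793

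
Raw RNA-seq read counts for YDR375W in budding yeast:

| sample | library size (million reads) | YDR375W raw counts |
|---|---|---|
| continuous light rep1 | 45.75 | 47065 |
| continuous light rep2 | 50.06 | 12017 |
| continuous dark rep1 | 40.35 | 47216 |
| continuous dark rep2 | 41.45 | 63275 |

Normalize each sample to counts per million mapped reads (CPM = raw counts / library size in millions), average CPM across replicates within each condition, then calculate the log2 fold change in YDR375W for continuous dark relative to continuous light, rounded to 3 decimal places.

1.088

CPM(continuous light rep1) = 47065 / 45.75 = 1028.7432
CPM(continuous light rep2) = 12017 / 50.06 = 240.0519
CPM(continuous dark rep1) = 47216 / 40.35 = 1170.1611
CPM(continuous dark rep2) = 63275 / 41.45 = 1526.5380
mean CPM(continuous light) = 634.3976; mean CPM(continuous dark) = 1348.3495
Fold change = 1348.3495 / 634.3976 = 2.12540
log2(2.12540) = 1.0877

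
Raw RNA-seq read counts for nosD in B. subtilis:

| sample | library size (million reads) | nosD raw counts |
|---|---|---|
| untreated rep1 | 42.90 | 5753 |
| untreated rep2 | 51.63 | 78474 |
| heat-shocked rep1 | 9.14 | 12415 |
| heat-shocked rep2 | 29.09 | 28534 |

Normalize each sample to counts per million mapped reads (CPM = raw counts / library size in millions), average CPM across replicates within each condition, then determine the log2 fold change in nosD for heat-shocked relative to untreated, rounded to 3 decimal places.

0.500

CPM(untreated rep1) = 5753 / 42.90 = 134.1026
CPM(untreated rep2) = 78474 / 51.63 = 1519.9303
CPM(heat-shocked rep1) = 12415 / 9.14 = 1358.3151
CPM(heat-shocked rep2) = 28534 / 29.09 = 980.8869
mean CPM(untreated) = 827.0164; mean CPM(heat-shocked) = 1169.6010
Fold change = 1169.6010 / 827.0164 = 1.41424
log2(1.41424) = 0.5000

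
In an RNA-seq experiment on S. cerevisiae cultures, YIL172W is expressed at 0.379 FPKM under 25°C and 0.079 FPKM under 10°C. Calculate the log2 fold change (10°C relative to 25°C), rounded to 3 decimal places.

Fold change = 0.079 / 0.379 = 0.2084
log2(0.2084) = -2.2623

-2.262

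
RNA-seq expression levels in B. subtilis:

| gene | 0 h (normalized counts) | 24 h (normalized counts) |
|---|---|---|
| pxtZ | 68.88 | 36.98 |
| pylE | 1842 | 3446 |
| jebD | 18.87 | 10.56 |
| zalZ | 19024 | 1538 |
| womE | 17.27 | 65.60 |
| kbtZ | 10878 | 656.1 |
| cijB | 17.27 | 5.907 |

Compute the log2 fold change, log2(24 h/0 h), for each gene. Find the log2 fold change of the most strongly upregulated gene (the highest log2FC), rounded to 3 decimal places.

log2(36.98/68.88) = -0.897  (pxtZ)
log2(3446/1842) = 0.904  (pylE)
log2(10.56/18.87) = -0.837  (jebD)
log2(1538/19024) = -3.629  (zalZ)
log2(65.60/17.27) = 1.925  (womE)
log2(656.1/10878) = -4.051  (kbtZ)
log2(5.907/17.27) = -1.548  (cijB)
womE is most strongly upregulated.

1.925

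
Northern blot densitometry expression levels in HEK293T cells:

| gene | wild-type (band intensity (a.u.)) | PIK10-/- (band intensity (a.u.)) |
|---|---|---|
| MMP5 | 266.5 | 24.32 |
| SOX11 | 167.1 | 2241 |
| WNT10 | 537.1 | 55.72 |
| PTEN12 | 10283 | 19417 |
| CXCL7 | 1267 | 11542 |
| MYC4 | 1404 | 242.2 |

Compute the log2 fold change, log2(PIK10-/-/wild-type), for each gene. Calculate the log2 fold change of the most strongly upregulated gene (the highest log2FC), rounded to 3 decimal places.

log2(24.32/266.5) = -3.454  (MMP5)
log2(2241/167.1) = 3.745  (SOX11)
log2(55.72/537.1) = -3.269  (WNT10)
log2(19417/10283) = 0.917  (PTEN12)
log2(11542/1267) = 3.187  (CXCL7)
log2(242.2/1404) = -2.535  (MYC4)
SOX11 is most strongly upregulated.

3.745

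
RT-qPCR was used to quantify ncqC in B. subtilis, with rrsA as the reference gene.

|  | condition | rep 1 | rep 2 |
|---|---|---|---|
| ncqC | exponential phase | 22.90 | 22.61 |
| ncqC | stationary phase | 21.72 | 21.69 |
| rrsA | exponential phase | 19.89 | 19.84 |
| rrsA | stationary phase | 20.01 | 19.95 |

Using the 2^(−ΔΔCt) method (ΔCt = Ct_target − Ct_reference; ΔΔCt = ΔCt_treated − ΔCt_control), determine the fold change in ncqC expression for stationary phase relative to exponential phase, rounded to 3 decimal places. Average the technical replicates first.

2.242

Mean Ct: ncqC exponential phase 22.755; ncqC stationary phase 21.705; rrsA exponential phase 19.865; rrsA stationary phase 19.980
ΔCt(exponential phase) = 22.755 − 19.865 = 2.890
ΔCt(stationary phase) = 21.705 − 19.980 = 1.725
ΔΔCt = 1.725 − 2.890 = -1.165
Fold change = 2^(−(-1.165)) = 2^1.165 = 2.2423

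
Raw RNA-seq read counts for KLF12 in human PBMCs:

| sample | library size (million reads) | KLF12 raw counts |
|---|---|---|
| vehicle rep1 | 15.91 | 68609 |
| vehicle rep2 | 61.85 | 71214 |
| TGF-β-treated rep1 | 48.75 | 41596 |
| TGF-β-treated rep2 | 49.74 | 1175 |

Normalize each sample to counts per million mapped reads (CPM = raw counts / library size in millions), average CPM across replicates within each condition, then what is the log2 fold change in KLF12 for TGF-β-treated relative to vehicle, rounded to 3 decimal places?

-2.639

CPM(vehicle rep1) = 68609 / 15.91 = 4312.3193
CPM(vehicle rep2) = 71214 / 61.85 = 1151.3985
CPM(TGF-β-treated rep1) = 41596 / 48.75 = 853.2513
CPM(TGF-β-treated rep2) = 1175 / 49.74 = 23.6228
mean CPM(vehicle) = 2731.8589; mean CPM(TGF-β-treated) = 438.4371
Fold change = 438.4371 / 2731.8589 = 0.16049
log2(0.16049) = -2.6394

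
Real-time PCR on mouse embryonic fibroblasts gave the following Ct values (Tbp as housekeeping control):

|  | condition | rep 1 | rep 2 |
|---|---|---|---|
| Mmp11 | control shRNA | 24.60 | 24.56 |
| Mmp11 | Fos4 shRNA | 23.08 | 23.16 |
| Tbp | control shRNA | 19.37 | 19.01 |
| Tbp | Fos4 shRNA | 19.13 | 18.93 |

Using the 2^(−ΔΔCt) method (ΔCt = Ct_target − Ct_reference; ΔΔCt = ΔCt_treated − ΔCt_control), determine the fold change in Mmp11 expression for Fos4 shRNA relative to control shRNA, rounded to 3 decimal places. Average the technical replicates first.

Mean Ct: Mmp11 control shRNA 24.580; Mmp11 Fos4 shRNA 23.120; Tbp control shRNA 19.190; Tbp Fos4 shRNA 19.030
ΔCt(control shRNA) = 24.580 − 19.190 = 5.390
ΔCt(Fos4 shRNA) = 23.120 − 19.030 = 4.090
ΔΔCt = 4.090 − 5.390 = -1.300
Fold change = 2^(−(-1.300)) = 2^1.300 = 2.4623

2.462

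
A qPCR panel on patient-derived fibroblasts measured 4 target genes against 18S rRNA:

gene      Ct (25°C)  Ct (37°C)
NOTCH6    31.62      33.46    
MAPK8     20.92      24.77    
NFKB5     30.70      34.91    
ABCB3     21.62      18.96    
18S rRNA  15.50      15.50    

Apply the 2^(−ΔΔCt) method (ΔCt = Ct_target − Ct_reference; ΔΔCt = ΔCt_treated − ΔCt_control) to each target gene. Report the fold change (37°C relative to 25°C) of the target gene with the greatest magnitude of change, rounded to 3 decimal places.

0.054

NOTCH6: ΔΔCt = (33.46−15.50) − (31.62−15.50) = 17.96 − 16.12 = 1.84; fold change = 2^-1.84 = 0.279
MAPK8: ΔΔCt = (24.77−15.50) − (20.92−15.50) = 9.27 − 5.42 = 3.85; fold change = 2^-3.85 = 0.069
NFKB5: ΔΔCt = (34.91−15.50) − (30.70−15.50) = 19.41 − 15.20 = 4.21; fold change = 2^-4.21 = 0.054
ABCB3: ΔΔCt = (18.96−15.50) − (21.62−15.50) = 3.46 − 6.12 = -2.66; fold change = 2^2.66 = 6.320
NFKB5 has the largest |ΔΔCt| = 4.21.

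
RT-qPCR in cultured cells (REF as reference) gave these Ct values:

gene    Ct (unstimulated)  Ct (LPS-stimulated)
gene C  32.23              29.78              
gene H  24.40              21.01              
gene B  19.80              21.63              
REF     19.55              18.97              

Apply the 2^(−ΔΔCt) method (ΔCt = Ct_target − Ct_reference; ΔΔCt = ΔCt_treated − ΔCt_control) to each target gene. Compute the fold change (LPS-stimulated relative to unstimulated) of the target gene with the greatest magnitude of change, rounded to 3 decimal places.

gene C: ΔΔCt = (29.78−18.97) − (32.23−19.55) = 10.81 − 12.68 = -1.87; fold change = 2^1.87 = 3.655
gene H: ΔΔCt = (21.01−18.97) − (24.40−19.55) = 2.04 − 4.85 = -2.81; fold change = 2^2.81 = 7.013
gene B: ΔΔCt = (21.63−18.97) − (19.80−19.55) = 2.66 − 0.25 = 2.41; fold change = 2^-2.41 = 0.188
gene H has the largest |ΔΔCt| = 2.81.

7.013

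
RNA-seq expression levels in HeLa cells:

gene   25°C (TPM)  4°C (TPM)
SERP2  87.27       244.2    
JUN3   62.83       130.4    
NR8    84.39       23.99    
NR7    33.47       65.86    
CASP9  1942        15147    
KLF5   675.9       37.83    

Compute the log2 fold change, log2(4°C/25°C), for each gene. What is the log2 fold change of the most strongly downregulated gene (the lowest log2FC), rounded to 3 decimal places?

-4.159

log2(244.2/87.27) = 1.485  (SERP2)
log2(130.4/62.83) = 1.053  (JUN3)
log2(23.99/84.39) = -1.815  (NR8)
log2(65.86/33.47) = 0.977  (NR7)
log2(15147/1942) = 2.963  (CASP9)
log2(37.83/675.9) = -4.159  (KLF5)
KLF5 is most strongly downregulated.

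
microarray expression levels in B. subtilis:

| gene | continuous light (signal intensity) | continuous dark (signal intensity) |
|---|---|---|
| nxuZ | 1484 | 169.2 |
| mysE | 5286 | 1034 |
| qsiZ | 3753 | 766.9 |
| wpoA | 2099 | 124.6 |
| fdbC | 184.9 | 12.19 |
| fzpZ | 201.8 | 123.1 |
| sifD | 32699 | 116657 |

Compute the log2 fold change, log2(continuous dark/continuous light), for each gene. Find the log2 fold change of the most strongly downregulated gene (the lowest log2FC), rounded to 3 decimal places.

-4.074

log2(169.2/1484) = -3.133  (nxuZ)
log2(1034/5286) = -2.354  (mysE)
log2(766.9/3753) = -2.291  (qsiZ)
log2(124.6/2099) = -4.074  (wpoA)
log2(12.19/184.9) = -3.923  (fdbC)
log2(123.1/201.8) = -0.713  (fzpZ)
log2(116657/32699) = 1.835  (sifD)
wpoA is most strongly downregulated.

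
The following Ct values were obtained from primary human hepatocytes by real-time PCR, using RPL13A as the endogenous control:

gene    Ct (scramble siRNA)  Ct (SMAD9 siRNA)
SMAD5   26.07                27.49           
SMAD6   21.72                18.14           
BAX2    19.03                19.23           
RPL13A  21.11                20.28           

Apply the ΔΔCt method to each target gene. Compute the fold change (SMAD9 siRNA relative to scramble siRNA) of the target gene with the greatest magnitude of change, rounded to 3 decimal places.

6.727

SMAD5: ΔΔCt = (27.49−20.28) − (26.07−21.11) = 7.21 − 4.96 = 2.25; fold change = 2^-2.25 = 0.210
SMAD6: ΔΔCt = (18.14−20.28) − (21.72−21.11) = -2.14 − 0.61 = -2.75; fold change = 2^2.75 = 6.727
BAX2: ΔΔCt = (19.23−20.28) − (19.03−21.11) = -1.05 − (-2.08) = 1.03; fold change = 2^-1.03 = 0.490
SMAD6 has the largest |ΔΔCt| = 2.75.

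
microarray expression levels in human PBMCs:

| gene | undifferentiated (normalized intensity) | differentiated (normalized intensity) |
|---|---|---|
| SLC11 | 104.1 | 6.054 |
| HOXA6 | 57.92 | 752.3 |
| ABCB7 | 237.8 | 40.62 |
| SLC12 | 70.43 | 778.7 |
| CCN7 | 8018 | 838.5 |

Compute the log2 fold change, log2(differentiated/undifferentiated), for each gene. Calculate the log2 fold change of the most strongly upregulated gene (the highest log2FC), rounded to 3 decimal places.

log2(6.054/104.1) = -4.104  (SLC11)
log2(752.3/57.92) = 3.699  (HOXA6)
log2(40.62/237.8) = -2.549  (ABCB7)
log2(778.7/70.43) = 3.467  (SLC12)
log2(838.5/8018) = -3.257  (CCN7)
HOXA6 is most strongly upregulated.

3.699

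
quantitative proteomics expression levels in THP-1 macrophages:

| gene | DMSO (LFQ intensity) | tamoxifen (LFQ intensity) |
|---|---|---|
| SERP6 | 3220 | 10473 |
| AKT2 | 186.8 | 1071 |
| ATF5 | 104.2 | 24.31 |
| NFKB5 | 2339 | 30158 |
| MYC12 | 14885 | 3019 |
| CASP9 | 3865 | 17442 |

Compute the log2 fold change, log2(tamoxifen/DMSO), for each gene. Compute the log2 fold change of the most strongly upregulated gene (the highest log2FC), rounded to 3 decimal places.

log2(10473/3220) = 1.702  (SERP6)
log2(1071/186.8) = 2.519  (AKT2)
log2(24.31/104.2) = -2.100  (ATF5)
log2(30158/2339) = 3.689  (NFKB5)
log2(3019/14885) = -2.302  (MYC12)
log2(17442/3865) = 2.174  (CASP9)
NFKB5 is most strongly upregulated.

3.689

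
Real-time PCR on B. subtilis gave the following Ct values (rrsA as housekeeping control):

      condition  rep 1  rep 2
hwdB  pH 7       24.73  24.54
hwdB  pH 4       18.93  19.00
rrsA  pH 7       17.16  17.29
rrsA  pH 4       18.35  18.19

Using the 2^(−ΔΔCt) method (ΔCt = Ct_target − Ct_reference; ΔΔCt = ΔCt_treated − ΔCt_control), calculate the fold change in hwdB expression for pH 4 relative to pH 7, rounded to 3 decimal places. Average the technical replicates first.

Mean Ct: hwdB pH 7 24.635; hwdB pH 4 18.965; rrsA pH 7 17.225; rrsA pH 4 18.270
ΔCt(pH 7) = 24.635 − 17.225 = 7.410
ΔCt(pH 4) = 18.965 − 18.270 = 0.695
ΔΔCt = 0.695 − 7.410 = -6.715
Fold change = 2^(−(-6.715)) = 2^6.715 = 105.0549

105.055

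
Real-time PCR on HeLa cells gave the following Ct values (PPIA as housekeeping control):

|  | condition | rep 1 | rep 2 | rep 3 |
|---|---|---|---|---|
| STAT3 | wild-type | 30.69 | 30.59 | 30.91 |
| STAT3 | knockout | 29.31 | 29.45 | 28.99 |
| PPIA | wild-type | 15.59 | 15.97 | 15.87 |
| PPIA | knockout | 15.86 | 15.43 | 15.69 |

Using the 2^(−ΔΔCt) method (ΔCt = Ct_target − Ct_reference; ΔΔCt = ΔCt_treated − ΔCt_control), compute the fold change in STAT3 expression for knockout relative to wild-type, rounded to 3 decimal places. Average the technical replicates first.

Mean Ct: STAT3 wild-type 30.730; STAT3 knockout 29.250; PPIA wild-type 15.810; PPIA knockout 15.660
ΔCt(wild-type) = 30.730 − 15.810 = 14.920
ΔCt(knockout) = 29.250 − 15.660 = 13.590
ΔΔCt = 13.590 − 14.920 = -1.330
Fold change = 2^(−(-1.330)) = 2^1.330 = 2.5140

2.514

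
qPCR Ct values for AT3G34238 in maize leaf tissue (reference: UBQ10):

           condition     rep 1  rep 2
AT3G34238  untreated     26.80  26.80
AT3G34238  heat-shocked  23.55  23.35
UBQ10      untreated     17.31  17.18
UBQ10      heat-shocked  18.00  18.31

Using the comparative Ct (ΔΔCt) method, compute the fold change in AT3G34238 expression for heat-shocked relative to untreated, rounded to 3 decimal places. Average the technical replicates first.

Mean Ct: AT3G34238 untreated 26.800; AT3G34238 heat-shocked 23.450; UBQ10 untreated 17.245; UBQ10 heat-shocked 18.155
ΔCt(untreated) = 26.800 − 17.245 = 9.555
ΔCt(heat-shocked) = 23.450 − 18.155 = 5.295
ΔΔCt = 5.295 − 9.555 = -4.260
Fold change = 2^(−(-4.260)) = 2^4.260 = 19.1597

19.160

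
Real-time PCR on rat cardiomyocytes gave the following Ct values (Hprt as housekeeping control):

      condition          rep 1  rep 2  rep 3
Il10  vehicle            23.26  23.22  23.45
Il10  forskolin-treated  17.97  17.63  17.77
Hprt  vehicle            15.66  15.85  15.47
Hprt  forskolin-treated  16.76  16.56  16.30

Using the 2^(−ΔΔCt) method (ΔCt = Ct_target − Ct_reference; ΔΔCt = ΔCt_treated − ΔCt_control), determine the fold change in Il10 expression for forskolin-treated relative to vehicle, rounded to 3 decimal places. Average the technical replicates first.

84.449

Mean Ct: Il10 vehicle 23.310; Il10 forskolin-treated 17.790; Hprt vehicle 15.660; Hprt forskolin-treated 16.540
ΔCt(vehicle) = 23.310 − 15.660 = 7.650
ΔCt(forskolin-treated) = 17.790 − 16.540 = 1.250
ΔΔCt = 1.250 − 7.650 = -6.400
Fold change = 2^(−(-6.400)) = 2^6.400 = 84.4485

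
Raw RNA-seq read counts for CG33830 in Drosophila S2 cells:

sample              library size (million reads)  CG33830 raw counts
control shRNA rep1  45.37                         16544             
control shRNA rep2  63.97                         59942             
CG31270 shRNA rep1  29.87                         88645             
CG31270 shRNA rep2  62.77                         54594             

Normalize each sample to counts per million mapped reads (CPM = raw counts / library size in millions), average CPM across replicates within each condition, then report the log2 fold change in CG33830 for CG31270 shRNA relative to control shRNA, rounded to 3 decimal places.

CPM(control shRNA rep1) = 16544 / 45.37 = 364.6462
CPM(control shRNA rep2) = 59942 / 63.97 = 937.0330
CPM(CG31270 shRNA rep1) = 88645 / 29.87 = 2967.6933
CPM(CG31270 shRNA rep2) = 54594 / 62.77 = 869.7467
mean CPM(control shRNA) = 650.8396; mean CPM(CG31270 shRNA) = 1918.7200
Fold change = 1918.7200 / 650.8396 = 2.94807
log2(2.94807) = 1.5598

1.560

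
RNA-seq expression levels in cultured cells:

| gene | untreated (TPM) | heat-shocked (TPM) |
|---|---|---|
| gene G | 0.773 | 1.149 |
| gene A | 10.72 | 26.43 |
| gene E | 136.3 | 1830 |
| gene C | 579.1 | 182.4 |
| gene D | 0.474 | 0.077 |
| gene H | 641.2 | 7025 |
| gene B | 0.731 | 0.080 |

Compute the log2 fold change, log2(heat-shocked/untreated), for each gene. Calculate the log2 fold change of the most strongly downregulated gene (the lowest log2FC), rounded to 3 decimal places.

log2(1.149/0.773) = 0.572  (gene G)
log2(26.43/10.72) = 1.302  (gene A)
log2(1830/136.3) = 3.747  (gene E)
log2(182.4/579.1) = -1.667  (gene C)
log2(0.077/0.474) = -2.622  (gene D)
log2(7025/641.2) = 3.454  (gene H)
log2(0.080/0.731) = -3.192  (gene B)
gene B is most strongly downregulated.

-3.192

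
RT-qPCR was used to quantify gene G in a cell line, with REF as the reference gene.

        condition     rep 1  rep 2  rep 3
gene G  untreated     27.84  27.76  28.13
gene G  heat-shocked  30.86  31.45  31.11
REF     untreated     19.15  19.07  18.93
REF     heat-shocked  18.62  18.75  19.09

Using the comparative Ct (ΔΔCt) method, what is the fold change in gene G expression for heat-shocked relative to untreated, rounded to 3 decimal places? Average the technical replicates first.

Mean Ct: gene G untreated 27.910; gene G heat-shocked 31.140; REF untreated 19.050; REF heat-shocked 18.820
ΔCt(untreated) = 27.910 − 19.050 = 8.860
ΔCt(heat-shocked) = 31.140 − 18.820 = 12.320
ΔΔCt = 12.320 − 8.860 = 3.460
Fold change = 2^(−3.460) = 0.0909

0.091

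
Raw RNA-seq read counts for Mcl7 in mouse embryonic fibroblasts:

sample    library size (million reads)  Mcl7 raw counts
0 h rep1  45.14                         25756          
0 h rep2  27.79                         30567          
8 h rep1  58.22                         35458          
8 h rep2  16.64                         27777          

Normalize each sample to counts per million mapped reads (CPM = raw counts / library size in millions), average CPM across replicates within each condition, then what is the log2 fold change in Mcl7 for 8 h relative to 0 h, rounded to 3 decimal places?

CPM(0 h rep1) = 25756 / 45.14 = 570.5804
CPM(0 h rep2) = 30567 / 27.79 = 1099.9280
CPM(8 h rep1) = 35458 / 58.22 = 609.0347
CPM(8 h rep2) = 27777 / 16.64 = 1669.2909
mean CPM(0 h) = 835.2542; mean CPM(8 h) = 1139.1628
Fold change = 1139.1628 / 835.2542 = 1.36385
log2(1.36385) = 0.4477

0.448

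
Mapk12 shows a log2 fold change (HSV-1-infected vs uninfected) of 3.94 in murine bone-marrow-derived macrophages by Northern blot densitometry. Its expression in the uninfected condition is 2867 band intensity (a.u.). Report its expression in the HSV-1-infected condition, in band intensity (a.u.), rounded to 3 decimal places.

Fold change = 2^(3.94) = 15.3482
HSV-1-infected expression = 2867 × 15.3482 = 44003.364

44003.364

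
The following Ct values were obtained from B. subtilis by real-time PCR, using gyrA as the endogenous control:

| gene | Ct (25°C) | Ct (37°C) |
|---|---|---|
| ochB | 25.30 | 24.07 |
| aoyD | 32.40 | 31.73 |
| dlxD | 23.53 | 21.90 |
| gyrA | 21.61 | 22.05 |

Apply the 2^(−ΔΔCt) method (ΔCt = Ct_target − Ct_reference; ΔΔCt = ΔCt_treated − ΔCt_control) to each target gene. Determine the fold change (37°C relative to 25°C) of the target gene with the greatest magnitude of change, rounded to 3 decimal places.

ochB: ΔΔCt = (24.07−22.05) − (25.30−21.61) = 2.02 − 3.69 = -1.67; fold change = 2^1.67 = 3.182
aoyD: ΔΔCt = (31.73−22.05) − (32.40−21.61) = 9.68 − 10.79 = -1.11; fold change = 2^1.11 = 2.158
dlxD: ΔΔCt = (21.90−22.05) − (23.53−21.61) = -0.15 − 1.92 = -2.07; fold change = 2^2.07 = 4.199
dlxD has the largest |ΔΔCt| = 2.07.

4.199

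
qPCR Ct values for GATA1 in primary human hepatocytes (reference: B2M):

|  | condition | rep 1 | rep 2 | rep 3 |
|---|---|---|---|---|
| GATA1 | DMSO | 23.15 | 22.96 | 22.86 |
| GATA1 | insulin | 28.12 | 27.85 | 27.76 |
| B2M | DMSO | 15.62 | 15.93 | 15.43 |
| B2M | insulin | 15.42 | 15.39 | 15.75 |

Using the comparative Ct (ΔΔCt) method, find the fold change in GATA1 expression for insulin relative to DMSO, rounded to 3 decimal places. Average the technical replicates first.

0.030

Mean Ct: GATA1 DMSO 22.990; GATA1 insulin 27.910; B2M DMSO 15.660; B2M insulin 15.520
ΔCt(DMSO) = 22.990 − 15.660 = 7.330
ΔCt(insulin) = 27.910 − 15.520 = 12.390
ΔΔCt = 12.390 − 7.330 = 5.060
Fold change = 2^(−5.060) = 0.0300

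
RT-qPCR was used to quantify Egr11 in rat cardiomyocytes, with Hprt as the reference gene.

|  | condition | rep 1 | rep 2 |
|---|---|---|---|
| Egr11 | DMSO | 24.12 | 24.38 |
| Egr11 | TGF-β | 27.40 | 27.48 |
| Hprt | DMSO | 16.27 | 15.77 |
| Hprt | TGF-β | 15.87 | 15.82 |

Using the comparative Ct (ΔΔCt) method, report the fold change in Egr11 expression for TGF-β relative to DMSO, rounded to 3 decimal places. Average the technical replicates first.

0.097

Mean Ct: Egr11 DMSO 24.250; Egr11 TGF-β 27.440; Hprt DMSO 16.020; Hprt TGF-β 15.845
ΔCt(DMSO) = 24.250 − 16.020 = 8.230
ΔCt(TGF-β) = 27.440 − 15.845 = 11.595
ΔΔCt = 11.595 − 8.230 = 3.365
Fold change = 2^(−3.365) = 0.0971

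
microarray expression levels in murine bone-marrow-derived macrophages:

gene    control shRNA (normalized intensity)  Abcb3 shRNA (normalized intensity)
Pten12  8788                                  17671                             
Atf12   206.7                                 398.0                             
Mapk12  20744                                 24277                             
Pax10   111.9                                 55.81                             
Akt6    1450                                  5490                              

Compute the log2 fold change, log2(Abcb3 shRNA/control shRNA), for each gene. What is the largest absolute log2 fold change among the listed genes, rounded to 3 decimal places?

1.921

log2(17671/8788) = 1.008  (Pten12)
log2(398.0/206.7) = 0.945  (Atf12)
log2(24277/20744) = 0.227  (Mapk12)
log2(55.81/111.9) = -1.004  (Pax10)
log2(5490/1450) = 1.921  (Akt6)
The largest magnitude belongs to Akt6.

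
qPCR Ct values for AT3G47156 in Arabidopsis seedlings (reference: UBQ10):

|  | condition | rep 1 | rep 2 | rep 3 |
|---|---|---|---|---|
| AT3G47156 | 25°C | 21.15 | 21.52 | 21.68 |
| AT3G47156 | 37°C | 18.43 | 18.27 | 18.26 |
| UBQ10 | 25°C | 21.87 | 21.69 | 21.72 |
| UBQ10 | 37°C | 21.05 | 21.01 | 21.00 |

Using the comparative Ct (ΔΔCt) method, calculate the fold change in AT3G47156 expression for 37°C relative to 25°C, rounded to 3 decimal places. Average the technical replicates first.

Mean Ct: AT3G47156 25°C 21.450; AT3G47156 37°C 18.320; UBQ10 25°C 21.760; UBQ10 37°C 21.020
ΔCt(25°C) = 21.450 − 21.760 = -0.310
ΔCt(37°C) = 18.320 − 21.020 = -2.700
ΔΔCt = -2.700 − (-0.310) = -2.390
Fold change = 2^(−(-2.390)) = 2^2.390 = 5.2416

5.242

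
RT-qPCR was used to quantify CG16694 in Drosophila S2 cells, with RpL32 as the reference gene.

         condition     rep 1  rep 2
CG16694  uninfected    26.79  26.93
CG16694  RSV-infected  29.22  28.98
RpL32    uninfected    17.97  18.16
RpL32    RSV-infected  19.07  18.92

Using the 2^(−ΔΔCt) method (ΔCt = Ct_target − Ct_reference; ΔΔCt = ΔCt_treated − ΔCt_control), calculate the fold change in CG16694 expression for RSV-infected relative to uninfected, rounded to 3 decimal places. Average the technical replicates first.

0.403

Mean Ct: CG16694 uninfected 26.860; CG16694 RSV-infected 29.100; RpL32 uninfected 18.065; RpL32 RSV-infected 18.995
ΔCt(uninfected) = 26.860 − 18.065 = 8.795
ΔCt(RSV-infected) = 29.100 − 18.995 = 10.105
ΔΔCt = 10.105 − 8.795 = 1.310
Fold change = 2^(−1.310) = 0.4033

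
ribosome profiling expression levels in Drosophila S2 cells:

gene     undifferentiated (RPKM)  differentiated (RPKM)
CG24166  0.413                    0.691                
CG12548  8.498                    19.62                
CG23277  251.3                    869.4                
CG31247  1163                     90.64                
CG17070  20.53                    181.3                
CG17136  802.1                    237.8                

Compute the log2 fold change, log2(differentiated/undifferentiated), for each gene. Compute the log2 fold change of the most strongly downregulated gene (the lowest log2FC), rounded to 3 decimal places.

-3.682

log2(0.691/0.413) = 0.743  (CG24166)
log2(19.62/8.498) = 1.207  (CG12548)
log2(869.4/251.3) = 1.791  (CG23277)
log2(90.64/1163) = -3.682  (CG31247)
log2(181.3/20.53) = 3.143  (CG17070)
log2(237.8/802.1) = -1.754  (CG17136)
CG31247 is most strongly downregulated.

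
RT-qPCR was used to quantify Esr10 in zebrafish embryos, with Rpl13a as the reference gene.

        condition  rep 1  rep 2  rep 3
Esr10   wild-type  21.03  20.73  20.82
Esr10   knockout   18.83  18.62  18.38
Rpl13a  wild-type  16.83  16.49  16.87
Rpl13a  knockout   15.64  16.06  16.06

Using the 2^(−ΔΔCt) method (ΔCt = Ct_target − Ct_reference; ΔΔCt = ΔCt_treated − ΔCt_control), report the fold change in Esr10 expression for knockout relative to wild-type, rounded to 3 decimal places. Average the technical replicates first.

2.713

Mean Ct: Esr10 wild-type 20.860; Esr10 knockout 18.610; Rpl13a wild-type 16.730; Rpl13a knockout 15.920
ΔCt(wild-type) = 20.860 − 16.730 = 4.130
ΔCt(knockout) = 18.610 − 15.920 = 2.690
ΔΔCt = 2.690 − 4.130 = -1.440
Fold change = 2^(−(-1.440)) = 2^1.440 = 2.7132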